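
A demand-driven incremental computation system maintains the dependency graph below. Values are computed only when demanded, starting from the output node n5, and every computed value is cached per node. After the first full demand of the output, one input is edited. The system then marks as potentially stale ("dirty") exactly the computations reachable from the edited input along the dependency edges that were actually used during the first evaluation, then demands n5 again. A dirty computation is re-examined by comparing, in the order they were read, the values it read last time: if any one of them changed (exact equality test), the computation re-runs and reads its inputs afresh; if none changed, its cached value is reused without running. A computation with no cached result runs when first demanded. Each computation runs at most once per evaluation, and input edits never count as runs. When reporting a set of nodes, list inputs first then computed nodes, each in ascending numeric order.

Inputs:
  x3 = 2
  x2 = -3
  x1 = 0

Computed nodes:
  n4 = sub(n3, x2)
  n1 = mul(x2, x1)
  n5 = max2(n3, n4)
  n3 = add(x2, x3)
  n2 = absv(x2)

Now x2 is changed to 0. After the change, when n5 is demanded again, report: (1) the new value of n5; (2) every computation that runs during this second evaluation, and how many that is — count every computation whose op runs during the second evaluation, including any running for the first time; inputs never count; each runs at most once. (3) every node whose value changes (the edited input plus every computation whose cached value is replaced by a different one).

New value of n5: 2.
Computations that run: n3, n4, n5 — 3 in total.
Values that change: x2, n3.

First evaluation (everything demanded from the output):
  n3 = add(-3, 2) = -1
  n4 = sub(-1, -3) = 2
  n5 = max2(-1, 2) = 2

Propagation after the edit:
  n3: runs — x2 -3->0; result 2.
  n4: runs — n3 -1->2; x2 -3->0; result 2 (same value as before).
  n5: runs — n3 -1->2; result 2 (same value as before).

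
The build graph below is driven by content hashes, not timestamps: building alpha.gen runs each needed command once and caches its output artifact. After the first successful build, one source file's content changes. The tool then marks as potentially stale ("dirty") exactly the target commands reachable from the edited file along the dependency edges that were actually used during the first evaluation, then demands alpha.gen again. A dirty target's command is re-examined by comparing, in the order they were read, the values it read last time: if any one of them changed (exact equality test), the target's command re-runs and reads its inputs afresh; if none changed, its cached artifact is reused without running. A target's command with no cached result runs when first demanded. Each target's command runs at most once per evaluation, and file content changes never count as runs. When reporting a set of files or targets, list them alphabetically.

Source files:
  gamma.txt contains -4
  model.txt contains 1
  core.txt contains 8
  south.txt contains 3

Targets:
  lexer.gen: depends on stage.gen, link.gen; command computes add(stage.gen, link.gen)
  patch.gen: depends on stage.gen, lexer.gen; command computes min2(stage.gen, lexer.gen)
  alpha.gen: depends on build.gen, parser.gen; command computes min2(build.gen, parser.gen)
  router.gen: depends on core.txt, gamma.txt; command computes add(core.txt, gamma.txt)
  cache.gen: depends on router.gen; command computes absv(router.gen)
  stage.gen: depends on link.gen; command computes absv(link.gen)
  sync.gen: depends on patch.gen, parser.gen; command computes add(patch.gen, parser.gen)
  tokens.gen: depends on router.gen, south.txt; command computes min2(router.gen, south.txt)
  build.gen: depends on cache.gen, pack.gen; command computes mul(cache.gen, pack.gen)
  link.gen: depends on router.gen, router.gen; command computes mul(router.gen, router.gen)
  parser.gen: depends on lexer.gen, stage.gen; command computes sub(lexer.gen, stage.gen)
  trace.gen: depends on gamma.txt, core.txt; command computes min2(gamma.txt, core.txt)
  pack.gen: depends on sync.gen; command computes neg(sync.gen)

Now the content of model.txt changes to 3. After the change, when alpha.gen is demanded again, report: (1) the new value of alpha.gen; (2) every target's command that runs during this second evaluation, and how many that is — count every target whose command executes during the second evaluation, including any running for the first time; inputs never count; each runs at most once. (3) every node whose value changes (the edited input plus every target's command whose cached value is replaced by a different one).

alpha.gen now evaluates to -128.
Run set: none (0 run).
Changed values: model.txt.
The important point: nothing the output needs ever reads model.txt, so the edit is invisible to it.

Initial pass — values computed on the first demand:
  router.gen = add(8, -4) = 4
  cache.gen = absv(4) = 4
  link.gen = mul(4, 4) = 16
  stage.gen = absv(16) = 16
  lexer.gen = add(16, 16) = 32
  parser.gen = sub(32, 16) = 16
  patch.gen = min2(16, 32) = 16
  sync.gen = add(16, 16) = 32
  pack.gen = neg(32) = -32
  build.gen = mul(4, -32) = -128
  alpha.gen = min2(-128, 16) = -128

Second demand — change propagation:
  no demanded computation ever read model.txt, so the edit dirties nothing and nothing runs.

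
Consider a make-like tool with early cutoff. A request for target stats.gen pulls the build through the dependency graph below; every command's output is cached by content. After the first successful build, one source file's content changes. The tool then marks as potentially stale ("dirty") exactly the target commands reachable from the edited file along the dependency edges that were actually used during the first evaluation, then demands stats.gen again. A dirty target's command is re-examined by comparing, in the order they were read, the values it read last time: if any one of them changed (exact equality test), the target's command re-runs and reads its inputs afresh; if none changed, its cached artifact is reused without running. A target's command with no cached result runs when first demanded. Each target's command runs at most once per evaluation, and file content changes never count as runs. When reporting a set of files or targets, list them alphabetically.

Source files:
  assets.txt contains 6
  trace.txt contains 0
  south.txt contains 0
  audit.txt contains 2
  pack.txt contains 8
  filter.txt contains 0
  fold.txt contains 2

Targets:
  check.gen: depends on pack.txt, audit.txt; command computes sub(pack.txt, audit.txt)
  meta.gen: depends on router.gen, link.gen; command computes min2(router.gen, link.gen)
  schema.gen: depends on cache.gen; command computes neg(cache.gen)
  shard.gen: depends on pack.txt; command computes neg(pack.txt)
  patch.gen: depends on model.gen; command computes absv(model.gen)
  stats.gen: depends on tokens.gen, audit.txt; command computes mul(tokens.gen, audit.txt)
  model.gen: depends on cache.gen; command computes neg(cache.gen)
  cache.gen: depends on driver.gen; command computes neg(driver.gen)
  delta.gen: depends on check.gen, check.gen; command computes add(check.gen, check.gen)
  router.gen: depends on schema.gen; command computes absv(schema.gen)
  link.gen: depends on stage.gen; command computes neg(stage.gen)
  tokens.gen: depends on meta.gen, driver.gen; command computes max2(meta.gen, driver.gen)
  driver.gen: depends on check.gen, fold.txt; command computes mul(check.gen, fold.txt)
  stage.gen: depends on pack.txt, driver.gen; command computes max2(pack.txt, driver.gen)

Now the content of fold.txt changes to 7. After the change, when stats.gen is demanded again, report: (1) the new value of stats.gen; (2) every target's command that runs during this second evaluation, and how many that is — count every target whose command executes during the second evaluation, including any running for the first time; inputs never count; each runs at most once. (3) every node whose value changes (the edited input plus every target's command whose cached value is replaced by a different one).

First demand of the output computes:
  check.gen = sub(8, 2) = 6
  driver.gen = mul(6, 2) = 12
  cache.gen = neg(12) = -12
  schema.gen = neg(-12) = 12
  router.gen = absv(12) = 12
  stage.gen = max2(8, 12) = 12
  link.gen = neg(12) = -12
  meta.gen = min2(12, -12) = -12
  tokens.gen = max2(-12, 12) = 12
  stats.gen = mul(12, 2) = 24

After the edit, cleaning proceeds:
  driver.gen: a read changed (fold.txt 2->7) — executes, giving 42.
  cache.gen: a read changed (driver.gen 12->42) — executes, giving -42.
  schema.gen: a read changed (cache.gen -12->-42) — executes, giving 42.
  router.gen: a read changed (schema.gen 12->42) — executes, giving 42.
  stage.gen: a read changed (driver.gen 12->42) — executes, giving 42.
  link.gen: a read changed (stage.gen 12->42) — executes, giving -42.
  meta.gen: a read changed (router.gen 12->42; link.gen -12->-42) — executes, giving -42.
  tokens.gen: a read changed (meta.gen -12->-42; driver.gen 12->42) — executes, giving 42.
  stats.gen: a read changed (tokens.gen 12->42) — executes, giving 84.

Demanding stats.gen again yields 84.
9 target commands run: cache.gen, driver.gen, link.gen, meta.gen, router.gen, schema.gen, stage.gen, stats.gen, tokens.gen.
The nodes whose values change: cache.gen, driver.gen, fold.txt, link.gen, meta.gen, router.gen, schema.gen, stage.gen, stats.gen, tokens.gen.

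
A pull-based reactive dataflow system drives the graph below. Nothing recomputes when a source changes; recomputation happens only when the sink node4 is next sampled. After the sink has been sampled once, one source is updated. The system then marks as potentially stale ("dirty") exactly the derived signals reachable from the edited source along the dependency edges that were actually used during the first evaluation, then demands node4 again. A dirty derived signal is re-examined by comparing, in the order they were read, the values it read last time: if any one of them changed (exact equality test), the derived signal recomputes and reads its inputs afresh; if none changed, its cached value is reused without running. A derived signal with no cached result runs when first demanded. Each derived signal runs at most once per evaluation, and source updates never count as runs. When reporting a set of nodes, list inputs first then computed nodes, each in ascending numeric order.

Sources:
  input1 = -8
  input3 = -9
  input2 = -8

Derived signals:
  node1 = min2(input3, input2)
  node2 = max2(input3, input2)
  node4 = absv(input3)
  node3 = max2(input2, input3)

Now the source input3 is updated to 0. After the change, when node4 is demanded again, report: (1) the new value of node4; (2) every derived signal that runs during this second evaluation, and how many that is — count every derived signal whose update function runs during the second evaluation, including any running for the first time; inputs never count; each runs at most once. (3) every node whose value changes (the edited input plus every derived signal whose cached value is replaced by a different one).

First evaluation (everything demanded from the output):
  node4 = absv(-9) = 9

Propagation after the edit:
  node4: runs — input3 -9->0; result 0.

New value of node4: 0.
Derived signals that run: node4 — 1 in total.
Values that change: input3, node4.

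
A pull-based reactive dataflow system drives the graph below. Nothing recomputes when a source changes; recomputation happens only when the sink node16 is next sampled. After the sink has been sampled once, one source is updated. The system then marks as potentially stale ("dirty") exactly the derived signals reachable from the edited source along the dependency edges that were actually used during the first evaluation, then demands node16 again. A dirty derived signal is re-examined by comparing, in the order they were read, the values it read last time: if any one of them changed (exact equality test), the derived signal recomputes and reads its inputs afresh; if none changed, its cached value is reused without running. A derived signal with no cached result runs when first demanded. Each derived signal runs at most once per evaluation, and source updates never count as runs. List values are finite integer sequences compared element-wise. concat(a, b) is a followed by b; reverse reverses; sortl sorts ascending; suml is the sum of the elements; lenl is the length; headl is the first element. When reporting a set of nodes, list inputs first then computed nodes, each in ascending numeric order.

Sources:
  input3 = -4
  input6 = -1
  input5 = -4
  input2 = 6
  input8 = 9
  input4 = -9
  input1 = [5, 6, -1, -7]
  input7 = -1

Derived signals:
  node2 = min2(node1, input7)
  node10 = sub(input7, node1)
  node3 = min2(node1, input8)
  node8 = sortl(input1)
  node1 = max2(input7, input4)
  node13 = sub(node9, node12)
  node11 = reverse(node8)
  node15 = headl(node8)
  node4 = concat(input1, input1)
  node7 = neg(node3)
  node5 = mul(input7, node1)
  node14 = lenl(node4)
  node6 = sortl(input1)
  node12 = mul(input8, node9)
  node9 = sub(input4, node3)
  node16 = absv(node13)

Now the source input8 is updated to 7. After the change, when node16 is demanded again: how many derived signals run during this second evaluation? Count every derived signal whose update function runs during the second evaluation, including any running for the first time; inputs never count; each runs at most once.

Derived signals that run: node3, node12, node13, node16 — 4 in total.
Key observation: the cutoff stops propagation at node9 — its inputs' values are unchanged, so it reuses its cache.

First evaluation (everything demanded from the output):
  node1 = max2(-1, -9) = -1
  node3 = min2(-1, 9) = -1
  node9 = sub(-9, -1) = -8
  node12 = mul(9, -8) = -72
  node13 = sub(-8, -72) = 64
  node16 = absv(64) = 64

Propagation after the edit:
  node3: runs — input8 9->7; result -1 (same value as before).
  node9: checked — values it read are unchanged (input4 unchanged, node3 unchanged); reused cached -8 without running.
  node12: runs — input8 9->7; result -56.
  node13: runs — node12 -72->-56; result 48.
  node16: runs — node13 64->48; result 48.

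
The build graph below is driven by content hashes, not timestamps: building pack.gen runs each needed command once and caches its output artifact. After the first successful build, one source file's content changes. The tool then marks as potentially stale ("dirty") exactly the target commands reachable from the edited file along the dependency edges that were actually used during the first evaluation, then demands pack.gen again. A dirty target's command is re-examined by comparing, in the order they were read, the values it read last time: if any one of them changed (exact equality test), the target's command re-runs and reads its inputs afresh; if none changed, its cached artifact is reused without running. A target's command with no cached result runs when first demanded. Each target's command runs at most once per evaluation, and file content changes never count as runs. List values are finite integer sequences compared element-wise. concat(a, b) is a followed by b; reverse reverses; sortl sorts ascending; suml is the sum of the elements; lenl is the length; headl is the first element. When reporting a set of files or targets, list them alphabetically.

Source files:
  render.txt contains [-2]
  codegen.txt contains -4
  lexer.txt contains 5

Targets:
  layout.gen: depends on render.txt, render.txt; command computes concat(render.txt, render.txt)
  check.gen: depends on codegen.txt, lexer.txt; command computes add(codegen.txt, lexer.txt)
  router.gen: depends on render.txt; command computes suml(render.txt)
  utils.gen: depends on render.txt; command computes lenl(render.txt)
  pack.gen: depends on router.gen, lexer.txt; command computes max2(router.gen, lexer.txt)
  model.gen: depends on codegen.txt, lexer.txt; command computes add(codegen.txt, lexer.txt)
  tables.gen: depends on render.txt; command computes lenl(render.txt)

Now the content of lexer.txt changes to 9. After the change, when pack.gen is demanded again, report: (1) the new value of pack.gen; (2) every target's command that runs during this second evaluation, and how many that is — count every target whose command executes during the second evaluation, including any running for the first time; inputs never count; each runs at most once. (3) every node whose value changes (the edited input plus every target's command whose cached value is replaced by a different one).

Initial pass — values computed on the first demand:
  router.gen = suml([-2]) = -2
  pack.gen = max2(-2, 5) = 5

Second demand — change propagation:
  pack.gen: re-runs because lexer.txt 5->9; new result 9.

pack.gen now evaluates to 9.
Run set: pack.gen (1 run).
Changed values: lexer.txt, pack.gen.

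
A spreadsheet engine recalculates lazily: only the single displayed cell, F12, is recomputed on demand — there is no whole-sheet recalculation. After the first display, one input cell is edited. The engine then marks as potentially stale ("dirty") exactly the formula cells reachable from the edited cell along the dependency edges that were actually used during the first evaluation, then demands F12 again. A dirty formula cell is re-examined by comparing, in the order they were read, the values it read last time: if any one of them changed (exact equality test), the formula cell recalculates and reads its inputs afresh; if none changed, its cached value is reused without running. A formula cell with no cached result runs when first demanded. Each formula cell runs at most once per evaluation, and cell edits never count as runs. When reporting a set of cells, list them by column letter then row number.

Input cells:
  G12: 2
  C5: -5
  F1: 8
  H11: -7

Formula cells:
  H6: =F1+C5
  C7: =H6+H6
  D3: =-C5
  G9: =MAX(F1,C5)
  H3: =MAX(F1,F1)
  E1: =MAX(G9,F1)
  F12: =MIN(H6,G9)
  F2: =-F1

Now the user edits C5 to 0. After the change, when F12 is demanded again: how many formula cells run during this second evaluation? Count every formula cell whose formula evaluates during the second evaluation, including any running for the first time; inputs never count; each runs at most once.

Formula cells that run: F12, G9, H6 — 3 in total.

First evaluation (everything demanded from the output):
  G9 = MAX(8, -5) = 8
  H6 = 8 + -5 = 3
  F12 = MIN(3, 8) = 3

Propagation after the edit:
  G9: runs — C5 -5->0; result 8 (same value as before).
  H6: runs — C5 -5->0; result 8.
  F12: runs — H6 3->8; result 8.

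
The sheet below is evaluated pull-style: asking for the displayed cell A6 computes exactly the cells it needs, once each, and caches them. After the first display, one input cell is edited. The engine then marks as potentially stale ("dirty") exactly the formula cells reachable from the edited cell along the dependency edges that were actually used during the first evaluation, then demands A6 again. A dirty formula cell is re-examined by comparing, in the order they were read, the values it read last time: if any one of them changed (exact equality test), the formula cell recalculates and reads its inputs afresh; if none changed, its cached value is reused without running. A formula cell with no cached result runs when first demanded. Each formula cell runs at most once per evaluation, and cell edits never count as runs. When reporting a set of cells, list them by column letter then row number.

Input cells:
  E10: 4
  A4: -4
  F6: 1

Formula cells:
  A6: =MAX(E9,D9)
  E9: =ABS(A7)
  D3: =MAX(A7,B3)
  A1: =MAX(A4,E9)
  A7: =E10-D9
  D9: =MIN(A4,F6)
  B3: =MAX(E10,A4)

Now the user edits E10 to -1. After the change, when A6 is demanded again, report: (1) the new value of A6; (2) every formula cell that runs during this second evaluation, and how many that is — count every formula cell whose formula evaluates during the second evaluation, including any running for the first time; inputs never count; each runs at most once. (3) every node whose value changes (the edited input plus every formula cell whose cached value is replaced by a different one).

First demand of the output computes:
  D9 = MIN(-4, 1) = -4
  A7 = 4 - -4 = 8
  E9 = ABS(8) = 8
  A6 = MAX(8, -4) = 8

After the edit, cleaning proceeds:
  A7: a read changed (E10 4->-1) — executes, giving 3.
  E9: a read changed (A7 8->3) — executes, giving 3.
  A6: a read changed (E9 8->3) — executes, giving 3.

Demanding A6 again yields 3.
3 formula cells run: A6, A7, E9.
The nodes whose values change: A6, A7, E9, E10.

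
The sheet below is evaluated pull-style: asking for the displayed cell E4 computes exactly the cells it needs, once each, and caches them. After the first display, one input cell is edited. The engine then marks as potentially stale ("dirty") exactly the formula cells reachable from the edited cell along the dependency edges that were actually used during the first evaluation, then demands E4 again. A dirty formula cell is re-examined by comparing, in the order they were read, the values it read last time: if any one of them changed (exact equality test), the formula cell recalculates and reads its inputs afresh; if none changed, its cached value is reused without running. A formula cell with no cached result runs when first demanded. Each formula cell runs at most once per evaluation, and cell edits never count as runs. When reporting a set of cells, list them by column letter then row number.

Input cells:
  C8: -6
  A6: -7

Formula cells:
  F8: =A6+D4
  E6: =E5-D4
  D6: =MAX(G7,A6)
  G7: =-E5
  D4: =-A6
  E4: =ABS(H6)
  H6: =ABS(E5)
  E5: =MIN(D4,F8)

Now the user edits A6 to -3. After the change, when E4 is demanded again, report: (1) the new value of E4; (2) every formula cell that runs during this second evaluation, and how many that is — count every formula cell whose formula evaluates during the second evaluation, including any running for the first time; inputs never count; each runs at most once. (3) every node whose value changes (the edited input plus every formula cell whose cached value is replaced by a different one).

First demand of the output computes:
  D4 = -(-7) = 7
  F8 = -7 + 7 = 0
  E5 = MIN(7, 0) = 0
  H6 = ABS(0) = 0
  E4 = ABS(0) = 0

After the edit, cleaning proceeds:
  D4: a read changed (A6 -7->-3) — executes, giving 3.
  F8: a read changed (A6 -7->-3; D4 7->3) — executes, giving 0 — identical to its old value.
  E5: a read changed (D4 7->3) — executes, giving 0 — identical to its old value.
  H6: dirty, but its reads are unchanged (E5 unchanged); cached 0 stands.
  E4: dirty, but its reads are unchanged (H6 unchanged); cached 0 stands.

Note where the cutoff bites: H6 is checked, finds nothing changed, and keeps its cache.

Demanding E4 again yields 0.
3 formula cells run: D4, E5, F8.
The nodes whose values change: A6, D4.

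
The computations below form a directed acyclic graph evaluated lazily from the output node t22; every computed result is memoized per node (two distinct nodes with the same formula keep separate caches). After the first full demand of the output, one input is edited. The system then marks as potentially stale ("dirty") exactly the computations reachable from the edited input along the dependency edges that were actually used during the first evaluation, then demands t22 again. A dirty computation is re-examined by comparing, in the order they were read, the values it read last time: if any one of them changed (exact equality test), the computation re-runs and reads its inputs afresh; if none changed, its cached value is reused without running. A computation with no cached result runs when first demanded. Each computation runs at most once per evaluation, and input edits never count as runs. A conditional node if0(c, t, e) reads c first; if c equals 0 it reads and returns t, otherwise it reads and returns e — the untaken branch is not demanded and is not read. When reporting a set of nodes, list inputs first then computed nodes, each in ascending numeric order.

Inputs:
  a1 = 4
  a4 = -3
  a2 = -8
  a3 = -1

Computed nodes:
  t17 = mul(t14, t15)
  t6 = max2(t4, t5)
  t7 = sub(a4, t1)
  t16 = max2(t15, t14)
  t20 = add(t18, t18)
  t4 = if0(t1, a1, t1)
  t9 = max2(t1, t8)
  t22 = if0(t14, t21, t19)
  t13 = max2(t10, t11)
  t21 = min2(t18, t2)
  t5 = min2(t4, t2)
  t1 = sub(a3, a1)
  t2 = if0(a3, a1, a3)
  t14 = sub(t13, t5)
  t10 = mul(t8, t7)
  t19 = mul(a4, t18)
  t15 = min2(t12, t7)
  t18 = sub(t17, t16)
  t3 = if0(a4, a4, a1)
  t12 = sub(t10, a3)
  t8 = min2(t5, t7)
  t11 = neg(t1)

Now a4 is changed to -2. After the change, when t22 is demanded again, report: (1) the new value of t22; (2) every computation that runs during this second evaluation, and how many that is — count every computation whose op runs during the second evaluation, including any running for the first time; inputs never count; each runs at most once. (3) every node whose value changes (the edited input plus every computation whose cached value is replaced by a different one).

First demand of the output computes:
  t1 = sub(-1, 4) = -5
  t2 = if0(a3=-1 -> else branch a3) = -1
  t4 = if0(t1=-5 -> else branch t1) = -5
  t5 = min2(-5, -1) = -5
  t7 = sub(-3, -5) = 2
  t8 = min2(-5, 2) = -5
  t10 = mul(-5, 2) = -10
  t11 = neg(-5) = 5
  t12 = sub(-10, -1) = -9
  t13 = max2(-10, 5) = 5
  t14 = sub(5, -5) = 10
  t15 = min2(-9, 2) = -9
  t16 = max2(-9, 10) = 10
  t17 = mul(10, -9) = -90
  t18 = sub(-90, 10) = -100
  t19 = mul(-3, -100) = 300
  t22 = if0(t14=10 -> else branch t19) = 300

After the edit, cleaning proceeds:
  t7: a read changed (a4 -3->-2) — executes, giving 3.
  t8: a read changed (t7 2->3) — executes, giving -5 — identical to its old value.
  t10: a read changed (t7 2->3) — executes, giving -15.
  t12: a read changed (t10 -10->-15) — executes, giving -14.
  t13: a read changed (t10 -10->-15) — executes, giving 5 — identical to its old value.
  t14: dirty, but its reads are unchanged (t13 unchanged, t5 unchanged); cached 10 stands.
  t15: a read changed (t12 -9->-14; t7 2->3) — executes, giving -14.
  t16: a read changed (t15 -9->-14) — executes, giving 10 — identical to its old value.
  t17: a read changed (t15 -9->-14) — executes, giving -140.
  t18: a read changed (t17 -90->-140) — executes, giving -150.
  t19: a read changed (a4 -3->-2; t18 -100->-150) — executes, giving 300 — identical to its old value.
  t22: dirty, but its reads are unchanged (t14 unchanged, t19 unchanged); cached 300 stands.

Note where the cutoff bites: t14 is checked, finds nothing changed, and keeps its cache.

Demanding t22 again yields 300.
10 computations run: t7, t8, t10, t12, t13, t15, t16, t17, t18, t19.
The nodes whose values change: a4, t7, t10, t12, t15, t17, t18.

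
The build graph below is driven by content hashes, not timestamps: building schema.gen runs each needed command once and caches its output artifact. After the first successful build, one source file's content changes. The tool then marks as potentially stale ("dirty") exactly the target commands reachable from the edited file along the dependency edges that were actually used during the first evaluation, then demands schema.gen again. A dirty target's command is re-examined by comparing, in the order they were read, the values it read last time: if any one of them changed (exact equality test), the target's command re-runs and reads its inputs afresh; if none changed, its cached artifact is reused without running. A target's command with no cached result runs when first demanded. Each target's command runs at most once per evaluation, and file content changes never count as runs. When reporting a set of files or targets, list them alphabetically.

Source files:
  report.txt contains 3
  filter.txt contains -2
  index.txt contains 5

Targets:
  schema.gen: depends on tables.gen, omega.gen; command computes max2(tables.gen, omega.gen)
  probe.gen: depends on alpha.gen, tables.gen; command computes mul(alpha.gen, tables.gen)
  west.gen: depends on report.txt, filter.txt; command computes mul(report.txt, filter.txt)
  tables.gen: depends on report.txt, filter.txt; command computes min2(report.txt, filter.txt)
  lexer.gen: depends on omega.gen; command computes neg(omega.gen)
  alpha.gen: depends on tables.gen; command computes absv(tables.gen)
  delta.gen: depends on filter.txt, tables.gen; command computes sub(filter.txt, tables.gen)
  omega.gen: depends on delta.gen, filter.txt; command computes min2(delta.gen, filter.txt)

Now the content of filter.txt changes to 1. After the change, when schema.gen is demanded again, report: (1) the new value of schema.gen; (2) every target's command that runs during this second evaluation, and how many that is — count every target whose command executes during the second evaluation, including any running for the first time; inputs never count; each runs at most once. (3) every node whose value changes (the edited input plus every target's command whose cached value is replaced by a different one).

schema.gen now evaluates to 1.
Run set: delta.gen, omega.gen, schema.gen, tables.gen (4 run).
Changed values: filter.txt, omega.gen, schema.gen, tables.gen.

Initial pass — values computed on the first demand:
  tables.gen = min2(3, -2) = -2
  delta.gen = sub(-2, -2) = 0
  omega.gen = min2(0, -2) = -2
  schema.gen = max2(-2, -2) = -2

Second demand — change propagation:
  tables.gen: re-runs because filter.txt -2->1; new result 1.
  delta.gen: re-runs because filter.txt -2->1; tables.gen -2->1; new result 0 (unchanged).
  omega.gen: re-runs because filter.txt -2->1; new result 0.
  schema.gen: re-runs because tables.gen -2->1; omega.gen -2->0; new result 1.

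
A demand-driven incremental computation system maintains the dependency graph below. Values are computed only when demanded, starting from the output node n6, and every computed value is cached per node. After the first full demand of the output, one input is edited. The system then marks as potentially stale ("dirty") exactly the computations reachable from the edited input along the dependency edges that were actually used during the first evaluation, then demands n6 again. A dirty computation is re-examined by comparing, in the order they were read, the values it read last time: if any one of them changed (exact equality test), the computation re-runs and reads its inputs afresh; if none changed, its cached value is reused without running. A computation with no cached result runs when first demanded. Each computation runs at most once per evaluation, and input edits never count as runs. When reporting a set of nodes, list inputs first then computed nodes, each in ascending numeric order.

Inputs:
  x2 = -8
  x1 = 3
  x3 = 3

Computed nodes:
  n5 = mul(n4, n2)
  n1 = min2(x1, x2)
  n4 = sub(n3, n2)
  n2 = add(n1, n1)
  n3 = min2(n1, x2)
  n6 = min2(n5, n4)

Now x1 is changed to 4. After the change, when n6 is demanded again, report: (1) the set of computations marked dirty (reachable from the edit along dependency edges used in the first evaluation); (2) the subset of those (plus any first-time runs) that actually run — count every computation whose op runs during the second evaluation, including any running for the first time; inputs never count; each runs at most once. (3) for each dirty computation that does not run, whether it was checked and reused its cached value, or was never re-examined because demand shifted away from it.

First evaluation (everything demanded from the output):
  n1 = min2(3, -8) = -8
  n2 = add(-8, -8) = -16
  n3 = min2(-8, -8) = -8
  n4 = sub(-8, -16) = 8
  n5 = mul(8, -16) = -128
  n6 = min2(-128, 8) = -128

Propagation after the edit:
  n1: runs — x1 3->4; result -8 (same value as before).
  n2: checked — values it read are unchanged (n1 unchanged, n1 unchanged); reused cached -16 without running.
  n3: checked — values it read are unchanged (n1 unchanged, x2 unchanged); reused cached -8 without running.
  n4: checked — values it read are unchanged (n3 unchanged, n2 unchanged); reused cached 8 without running.
  n5: checked — values it read are unchanged (n4 unchanged, n2 unchanged); reused cached -128 without running.
  n6: checked — values it read are unchanged (n5 unchanged, n4 unchanged); reused cached -128 without running.

Key observation: the change is absorbed at n1 — it re-runs but produces the same value, and the output's value is unchanged.

Marked dirty: n1, n2, n3, n4, n5, n6.
Computations that run: n1 — 1 in total.
Checked but reused from cache: n2, n3, n4, n5, n6.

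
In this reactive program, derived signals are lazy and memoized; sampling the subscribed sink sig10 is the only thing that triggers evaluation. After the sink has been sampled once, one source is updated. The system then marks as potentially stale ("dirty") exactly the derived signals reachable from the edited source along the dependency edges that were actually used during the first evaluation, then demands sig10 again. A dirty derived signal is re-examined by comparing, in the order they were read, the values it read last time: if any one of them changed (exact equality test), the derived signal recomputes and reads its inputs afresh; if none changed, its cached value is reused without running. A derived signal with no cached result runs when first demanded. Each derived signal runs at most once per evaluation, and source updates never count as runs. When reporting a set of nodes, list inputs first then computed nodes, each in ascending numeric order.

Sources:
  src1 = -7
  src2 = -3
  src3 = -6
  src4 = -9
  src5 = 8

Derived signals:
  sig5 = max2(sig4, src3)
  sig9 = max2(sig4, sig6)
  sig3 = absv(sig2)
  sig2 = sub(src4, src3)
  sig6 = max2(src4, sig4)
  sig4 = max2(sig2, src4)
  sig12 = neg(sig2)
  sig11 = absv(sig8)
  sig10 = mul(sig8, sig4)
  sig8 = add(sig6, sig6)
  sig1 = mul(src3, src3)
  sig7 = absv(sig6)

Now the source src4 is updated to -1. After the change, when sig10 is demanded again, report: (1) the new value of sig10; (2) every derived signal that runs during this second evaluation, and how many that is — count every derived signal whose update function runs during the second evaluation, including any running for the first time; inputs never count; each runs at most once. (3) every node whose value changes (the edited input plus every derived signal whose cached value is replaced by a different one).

Demanding sig10 again yields 50.
5 derived signals run: sig2, sig4, sig6, sig8, sig10.
The nodes whose values change: src4, sig2, sig4, sig6, sig8, sig10.

First demand of the output computes:
  sig2 = sub(-9, -6) = -3
  sig4 = max2(-3, -9) = -3
  sig6 = max2(-9, -3) = -3
  sig8 = add(-3, -3) = -6
  sig10 = mul(-6, -3) = 18

After the edit, cleaning proceeds:
  sig2: a read changed (src4 -9->-1) — executes, giving 5.
  sig4: a read changed (sig2 -3->5; src4 -9->-1) — executes, giving 5.
  sig6: a read changed (src4 -9->-1; sig4 -3->5) — executes, giving 5.
  sig8: a read changed (sig6 -3->5; sig6 -3->5) — executes, giving 10.
  sig10: a read changed (sig8 -6->10; sig4 -3->5) — executes, giving 50.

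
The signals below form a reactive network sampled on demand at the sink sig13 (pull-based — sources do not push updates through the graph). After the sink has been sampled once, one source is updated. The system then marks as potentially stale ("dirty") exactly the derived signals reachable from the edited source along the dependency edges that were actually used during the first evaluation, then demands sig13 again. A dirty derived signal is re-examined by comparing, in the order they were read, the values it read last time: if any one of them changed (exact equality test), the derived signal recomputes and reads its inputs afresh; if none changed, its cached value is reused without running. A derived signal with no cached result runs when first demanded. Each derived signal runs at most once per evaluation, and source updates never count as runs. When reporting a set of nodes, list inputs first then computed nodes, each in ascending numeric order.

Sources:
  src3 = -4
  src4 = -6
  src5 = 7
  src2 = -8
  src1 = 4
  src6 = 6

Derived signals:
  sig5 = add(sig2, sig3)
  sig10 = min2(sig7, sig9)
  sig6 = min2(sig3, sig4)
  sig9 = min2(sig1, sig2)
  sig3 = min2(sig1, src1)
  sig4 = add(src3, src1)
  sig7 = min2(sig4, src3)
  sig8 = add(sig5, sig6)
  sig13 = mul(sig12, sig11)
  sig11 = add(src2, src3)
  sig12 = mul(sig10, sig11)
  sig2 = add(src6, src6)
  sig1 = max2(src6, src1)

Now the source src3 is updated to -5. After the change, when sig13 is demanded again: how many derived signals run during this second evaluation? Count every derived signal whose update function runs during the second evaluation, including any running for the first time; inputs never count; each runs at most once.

Initial pass — values computed on the first demand:
  sig1 = max2(6, 4) = 6
  sig2 = add(6, 6) = 12
  sig4 = add(-4, 4) = 0
  sig7 = min2(0, -4) = -4
  sig9 = min2(6, 12) = 6
  sig10 = min2(-4, 6) = -4
  sig11 = add(-8, -4) = -12
  sig12 = mul(-4, -12) = 48
  sig13 = mul(48, -12) = -576

Second demand — change propagation:
  sig4: re-runs because src3 -4->-5; new result -1.
  sig7: re-runs because sig4 0->-1; src3 -4->-5; new result -5.
  sig10: re-runs because sig7 -4->-5; new result -5.
  sig11: re-runs because src3 -4->-5; new result -13.
  sig12: re-runs because sig10 -4->-5; sig11 -12->-13; new result 65.
  sig13: re-runs because sig12 48->65; sig11 -12->-13; new result -845.

Run set: sig4, sig7, sig10, sig11, sig12, sig13 (6 run).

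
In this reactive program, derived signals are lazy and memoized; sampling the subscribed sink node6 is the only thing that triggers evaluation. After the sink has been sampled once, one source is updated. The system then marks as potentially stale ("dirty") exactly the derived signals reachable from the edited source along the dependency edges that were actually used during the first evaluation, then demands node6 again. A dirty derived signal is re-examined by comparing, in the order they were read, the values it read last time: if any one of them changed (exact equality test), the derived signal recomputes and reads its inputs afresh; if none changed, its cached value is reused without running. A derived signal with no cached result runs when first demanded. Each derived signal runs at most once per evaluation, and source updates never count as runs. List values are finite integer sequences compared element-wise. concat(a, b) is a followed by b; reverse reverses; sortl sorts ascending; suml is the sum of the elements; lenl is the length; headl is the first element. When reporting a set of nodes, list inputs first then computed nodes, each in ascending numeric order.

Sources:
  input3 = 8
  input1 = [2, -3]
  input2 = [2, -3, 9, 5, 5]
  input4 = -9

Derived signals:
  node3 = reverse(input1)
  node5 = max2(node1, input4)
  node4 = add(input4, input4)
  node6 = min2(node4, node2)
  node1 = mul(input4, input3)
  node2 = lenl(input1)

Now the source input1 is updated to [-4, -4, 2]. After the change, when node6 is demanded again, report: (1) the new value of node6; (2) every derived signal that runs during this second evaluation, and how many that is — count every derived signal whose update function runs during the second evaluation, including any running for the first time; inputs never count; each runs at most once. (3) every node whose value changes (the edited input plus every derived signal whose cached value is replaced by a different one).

First demand of the output computes:
  node2 = lenl([2, -3]) = 2
  node4 = add(-9, -9) = -18
  node6 = min2(-18, 2) = -18

After the edit, cleaning proceeds:
  node2: a read changed (input1 [2, -3]->[-4, -4, 2]) — executes, giving 3.
  node6: a read changed (node2 2->3) — executes, giving -18 — identical to its old value.

Demanding node6 again yields -18.
2 derived signals run: node2, node6.
The nodes whose values change: input1, node2.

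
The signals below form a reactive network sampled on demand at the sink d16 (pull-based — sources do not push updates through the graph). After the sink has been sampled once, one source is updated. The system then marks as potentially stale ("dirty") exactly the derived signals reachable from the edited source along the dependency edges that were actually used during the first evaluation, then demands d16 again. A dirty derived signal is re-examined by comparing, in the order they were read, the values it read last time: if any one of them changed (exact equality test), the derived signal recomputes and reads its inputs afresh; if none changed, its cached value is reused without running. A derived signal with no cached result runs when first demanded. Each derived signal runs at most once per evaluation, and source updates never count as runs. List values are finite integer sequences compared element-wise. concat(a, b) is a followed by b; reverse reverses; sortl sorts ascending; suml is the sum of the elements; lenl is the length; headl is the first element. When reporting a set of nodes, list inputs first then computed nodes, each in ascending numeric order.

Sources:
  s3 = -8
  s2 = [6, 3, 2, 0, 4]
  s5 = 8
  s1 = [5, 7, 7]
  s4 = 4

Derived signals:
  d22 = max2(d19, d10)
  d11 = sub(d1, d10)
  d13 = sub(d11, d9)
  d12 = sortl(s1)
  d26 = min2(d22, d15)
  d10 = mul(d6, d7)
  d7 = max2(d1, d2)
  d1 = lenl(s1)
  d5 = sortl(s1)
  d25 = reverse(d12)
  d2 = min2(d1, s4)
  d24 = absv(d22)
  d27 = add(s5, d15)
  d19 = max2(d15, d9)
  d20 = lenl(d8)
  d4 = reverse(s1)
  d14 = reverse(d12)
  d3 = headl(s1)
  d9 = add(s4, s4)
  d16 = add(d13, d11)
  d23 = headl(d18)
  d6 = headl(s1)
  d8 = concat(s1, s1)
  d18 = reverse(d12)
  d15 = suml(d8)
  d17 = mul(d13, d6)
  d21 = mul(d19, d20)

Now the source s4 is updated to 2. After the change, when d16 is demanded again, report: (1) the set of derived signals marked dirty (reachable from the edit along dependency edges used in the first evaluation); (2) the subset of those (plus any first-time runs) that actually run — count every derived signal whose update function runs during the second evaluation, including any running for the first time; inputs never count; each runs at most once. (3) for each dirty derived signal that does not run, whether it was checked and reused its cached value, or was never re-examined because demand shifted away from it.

Initial pass — values computed on the first demand:
  d1 = lenl([5, 7, 7]) = 3
  d2 = min2(3, 4) = 3
  d6 = headl([5, 7, 7]) = 5
  d7 = max2(3, 3) = 3
  d9 = add(4, 4) = 8
  d10 = mul(5, 3) = 15
  d11 = sub(3, 15) = -12
  d13 = sub(-12, 8) = -20
  d16 = add(-20, -12) = -32

Second demand — change propagation:
  d2: re-runs because s4 4->2; new result 2.
  d7: re-runs because d2 3->2; new result 3 (unchanged).
  d9: re-runs because s4 4->2; s4 4->2; new result 4.
  d10: re-examined; everything it read last time is the same (d6 unchanged, d7 unchanged) — cache 15 kept, no run.
  d11: re-examined; everything it read last time is the same (d1 unchanged, d10 unchanged) — cache -12 kept, no run.
  d13: re-runs because d9 8->4; new result -16.
  d16: re-runs because d13 -20->-16; new result -28.

The important point: at d10 every value read last time is unchanged, so the dirty flag clears without a run.

Dirty set: d2, d7, d9, d10, d11, d13, d16.
Run set: d2, d7, d9, d13, d16 (5 run).
Re-examined without running (cache reused): d10, d11.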